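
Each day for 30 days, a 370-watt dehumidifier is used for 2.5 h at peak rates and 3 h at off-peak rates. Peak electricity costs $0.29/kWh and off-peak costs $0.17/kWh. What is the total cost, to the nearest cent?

Peak energy = 0.37 kW × 2.5 h × 30 = 27.75 kWh
Off-peak energy = 0.37 kW × 3 h × 30 = 33.3 kWh
Cost = 27.75 × $0.29 + 33.3 × $0.17 = $8.0475 + $5.661 = $13.71

$13.71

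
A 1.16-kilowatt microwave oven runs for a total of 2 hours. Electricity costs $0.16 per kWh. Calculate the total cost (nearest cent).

$0.37

Energy = 1.16 kW × 2 h = 2.32 kWh
Cost = 2.32 kWh × $0.16/kWh = $0.37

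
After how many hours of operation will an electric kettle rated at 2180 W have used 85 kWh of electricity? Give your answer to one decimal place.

Hours = 85 kWh ÷ 2.18 kW = 39.0 h

39.0 h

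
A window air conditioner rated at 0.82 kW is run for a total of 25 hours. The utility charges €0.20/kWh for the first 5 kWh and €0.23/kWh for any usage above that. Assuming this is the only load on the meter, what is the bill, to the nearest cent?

Energy = 0.82 kW × 25 h = 20.5 kWh
Tier 1 (0–5 kWh): 5 × €0.20 = €1
Above 5 kWh: 15.5 × €0.23 = €3.565
Bill = €4.57

€4.57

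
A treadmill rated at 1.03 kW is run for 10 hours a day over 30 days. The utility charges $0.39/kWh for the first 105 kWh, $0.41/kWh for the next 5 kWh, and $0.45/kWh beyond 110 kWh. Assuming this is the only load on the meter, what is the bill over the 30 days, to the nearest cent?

Runtime = 10 h/day × 30 days = 300 h
Energy = 1.03 kW × 300 h = 309 kWh
Tier 1 (0–105 kWh): 105 × $0.39 = $40.95
Tier 2 (105–110 kWh): 5 × $0.41 = $2.05
Above 110 kWh: 199 × $0.45 = $89.55
Bill = $132.55

$132.55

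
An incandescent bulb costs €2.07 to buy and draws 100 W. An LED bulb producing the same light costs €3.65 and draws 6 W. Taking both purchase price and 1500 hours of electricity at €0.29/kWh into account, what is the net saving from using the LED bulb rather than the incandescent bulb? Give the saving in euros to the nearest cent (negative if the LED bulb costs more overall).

incandescent bulb: €2.07 + (100/1000) kW × 1500 h × €0.29 = €2.07 + €43.5 = €45.57
LED bulb: €3.65 + (6/1000) kW × 1500 h × €0.29 = €3.65 + €2.61 = €6.26
Saving = €45.57 − €6.26 = €39.31

€39.31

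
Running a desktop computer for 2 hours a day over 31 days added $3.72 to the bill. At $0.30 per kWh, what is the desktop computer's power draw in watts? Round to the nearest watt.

Energy = $3.72 ÷ $0.30/kWh = 12.4 kWh
Runtime = 2 h/day × 31 days = 62 h
Power = 12.4 kWh ÷ 62 h = 0.2 kW = 200 W

200 W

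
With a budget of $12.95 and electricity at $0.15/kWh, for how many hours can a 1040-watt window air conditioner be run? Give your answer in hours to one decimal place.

Energy available = $12.95 ÷ $0.15/kWh = 86.3333 kWh
Hours = 86.3333 kWh ÷ 1.04 kW = 83.0 h

83.0 h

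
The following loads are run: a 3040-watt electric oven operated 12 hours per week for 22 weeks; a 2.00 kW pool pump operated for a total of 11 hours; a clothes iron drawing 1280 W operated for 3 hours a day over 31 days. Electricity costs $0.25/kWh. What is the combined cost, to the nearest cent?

$235.90

electric oven: Runtime = 12 h/week × 22 weeks = 264 h
electric oven: 3.04 kW × 264 h = 802.56 kWh
pool pump: 2 kW × 11 h = 22 kWh
clothes iron: Runtime = 3 h/day × 31 days = 93 h
clothes iron: 1.28 kW × 93 h = 119.04 kWh
Total energy = 943.6 kWh
Cost = 943.6 × $0.25 = $235.90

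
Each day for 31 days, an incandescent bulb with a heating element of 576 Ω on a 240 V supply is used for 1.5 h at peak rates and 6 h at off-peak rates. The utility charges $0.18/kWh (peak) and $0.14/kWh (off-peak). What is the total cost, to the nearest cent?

Power = V²/R = 240²/576 = 100 W = 0.1 kW
Peak energy = 0.1 kW × 1.5 h × 31 = 4.65 kWh
Off-peak energy = 0.1 kW × 6 h × 31 = 18.6 kWh
Cost = 4.65 × $0.18 + 18.6 × $0.14 = $0.837 + $2.604 = $3.44

$3.44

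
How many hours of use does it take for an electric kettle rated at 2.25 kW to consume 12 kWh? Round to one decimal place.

Hours = 12 kWh ÷ 2.25 kW = 5.3 h

5.3 h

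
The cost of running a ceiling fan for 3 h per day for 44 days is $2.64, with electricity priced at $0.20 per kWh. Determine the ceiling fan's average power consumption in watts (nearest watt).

100 W

Energy = $2.64 ÷ $0.20/kWh = 13.2 kWh
Runtime = 3 h/day × 44 days = 132 h
Power = 13.2 kWh ÷ 132 h = 0.1 kW = 100 W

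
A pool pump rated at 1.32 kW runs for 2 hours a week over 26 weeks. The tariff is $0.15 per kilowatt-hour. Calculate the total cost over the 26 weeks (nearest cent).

Runtime = 2 h/week × 26 weeks = 52 h
Energy = 1.32 kW × 52 h = 68.64 kWh
Cost = 68.64 kWh × $0.15/kWh = $10.30

$10.30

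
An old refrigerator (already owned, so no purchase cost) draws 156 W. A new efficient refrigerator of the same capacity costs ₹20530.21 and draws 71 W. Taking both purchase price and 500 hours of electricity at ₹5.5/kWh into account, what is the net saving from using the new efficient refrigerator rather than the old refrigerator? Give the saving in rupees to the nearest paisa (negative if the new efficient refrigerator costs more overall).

old refrigerator: ₹0.00 + (156/1000) kW × 500 h × ₹5.5 = ₹0.00 + ₹429 = ₹429
new efficient refrigerator: ₹20530.21 + (71/1000) kW × 500 h × ₹5.5 = ₹20530.21 + ₹195.25 = ₹20725.46
Saving = ₹429 − ₹20725.46 = −₹20296.46

-₹20296.46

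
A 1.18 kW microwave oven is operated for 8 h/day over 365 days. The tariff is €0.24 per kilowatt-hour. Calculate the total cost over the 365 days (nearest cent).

€826.94

Runtime = 8 h/day × 365 days = 2920 h
Energy = 1.18 kW × 2920 h = 3445.6 kWh
Cost = 3445.6 kWh × €0.24/kWh = €826.94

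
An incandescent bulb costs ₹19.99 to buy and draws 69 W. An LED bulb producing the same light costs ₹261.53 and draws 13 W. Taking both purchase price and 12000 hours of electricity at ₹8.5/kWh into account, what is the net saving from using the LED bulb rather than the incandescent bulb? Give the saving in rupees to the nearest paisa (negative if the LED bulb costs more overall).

incandescent bulb: ₹19.99 + (69/1000) kW × 12000 h × ₹8.5 = ₹19.99 + ₹7038 = ₹7057.99
LED bulb: ₹261.53 + (13/1000) kW × 12000 h × ₹8.5 = ₹261.53 + ₹1326 = ₹1587.53
Saving = ₹7057.99 − ₹1587.53 = ₹5470.46

₹5470.46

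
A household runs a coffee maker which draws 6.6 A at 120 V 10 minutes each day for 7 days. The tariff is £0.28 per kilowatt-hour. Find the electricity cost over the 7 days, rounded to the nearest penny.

£0.26

Power = 6.6 A × 120 V = 792 W = 0.792 kW
Runtime = 10 min × 7 = 70 min = 1.166666… h
Energy = 0.792 kW × 1.166666… h = 0.924 kWh
Cost = 0.924 kWh × £0.28/kWh = £0.26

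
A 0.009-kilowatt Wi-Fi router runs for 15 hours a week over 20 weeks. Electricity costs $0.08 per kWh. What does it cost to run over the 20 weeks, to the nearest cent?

Runtime = 15 h/week × 20 weeks = 300 h
Energy = 0.009 kW × 300 h = 2.7 kWh
Cost = 2.7 kWh × $0.08/kWh = $0.22

$0.22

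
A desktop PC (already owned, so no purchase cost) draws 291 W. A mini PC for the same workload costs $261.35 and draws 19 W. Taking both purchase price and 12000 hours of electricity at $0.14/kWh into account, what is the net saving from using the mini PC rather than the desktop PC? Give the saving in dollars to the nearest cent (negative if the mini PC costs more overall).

$195.61

desktop PC: $0.00 + (291/1000) kW × 12000 h × $0.14 = $0.00 + $488.88 = $488.88
mini PC: $261.35 + (19/1000) kW × 12000 h × $0.14 = $261.35 + $31.92 = $293.27
Saving = $488.88 − $293.27 = $195.61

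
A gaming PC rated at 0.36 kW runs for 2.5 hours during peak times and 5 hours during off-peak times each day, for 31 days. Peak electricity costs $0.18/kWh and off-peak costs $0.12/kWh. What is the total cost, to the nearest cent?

Peak energy = 0.36 kW × 2.5 h × 31 = 27.9 kWh
Off-peak energy = 0.36 kW × 5 h × 31 = 55.8 kWh
Cost = 27.9 × $0.18 + 55.8 × $0.12 = $5.022 + $6.696 = $11.72

$11.72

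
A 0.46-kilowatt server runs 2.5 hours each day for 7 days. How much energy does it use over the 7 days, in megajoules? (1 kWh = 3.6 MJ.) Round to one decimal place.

Runtime = 2.5 h/day × 7 days = 17.5 h
Energy = 0.46 kW × 17.5 h = 8.05 kWh
= 8.05 × 3.6 MJ = 29.0 MJ

29.0 MJ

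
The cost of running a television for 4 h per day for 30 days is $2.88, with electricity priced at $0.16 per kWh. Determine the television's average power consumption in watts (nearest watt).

Energy = $2.88 ÷ $0.16/kWh = 18 kWh
Runtime = 4 h/day × 30 days = 120 h
Power = 18 kWh ÷ 120 h = 0.15 kW = 150 W

150 W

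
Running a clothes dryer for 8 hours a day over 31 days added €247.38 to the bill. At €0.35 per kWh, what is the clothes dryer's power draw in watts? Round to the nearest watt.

Energy = €247.38 ÷ €0.35/kWh = 706.8 kWh
Runtime = 8 h/day × 31 days = 248 h
Power = 706.8 kWh ÷ 248 h = 2.85 kW = 2850 W

2850 W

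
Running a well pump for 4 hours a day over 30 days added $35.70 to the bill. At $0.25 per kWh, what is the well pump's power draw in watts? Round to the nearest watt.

Energy = $35.70 ÷ $0.25/kWh = 142.8 kWh
Runtime = 4 h/day × 30 days = 120 h
Power = 142.8 kWh ÷ 120 h = 1.19 kW = 1190 W

1190 W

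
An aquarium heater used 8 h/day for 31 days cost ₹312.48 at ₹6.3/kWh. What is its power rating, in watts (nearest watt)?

200 W

Energy = ₹312.48 ÷ ₹6.3/kWh = 49.6 kWh
Runtime = 8 h/day × 31 days = 248 h
Power = 49.6 kWh ÷ 248 h = 0.2 kW = 200 W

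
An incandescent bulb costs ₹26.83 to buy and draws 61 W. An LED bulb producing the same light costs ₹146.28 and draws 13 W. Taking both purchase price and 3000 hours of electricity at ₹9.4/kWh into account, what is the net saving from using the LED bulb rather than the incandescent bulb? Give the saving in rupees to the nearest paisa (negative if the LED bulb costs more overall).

incandescent bulb: ₹26.83 + (61/1000) kW × 3000 h × ₹9.4 = ₹26.83 + ₹1720.2 = ₹1747.03
LED bulb: ₹146.28 + (13/1000) kW × 3000 h × ₹9.4 = ₹146.28 + ₹366.6 = ₹512.88
Saving = ₹1747.03 − ₹512.88 = ₹1234.15

₹1234.15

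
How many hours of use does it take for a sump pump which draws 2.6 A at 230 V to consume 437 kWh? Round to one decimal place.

730.8 h

Power = 2.6 A × 230 V = 598 W = 0.598 kW
Hours = 437 kWh ÷ 0.598 kW = 730.8 h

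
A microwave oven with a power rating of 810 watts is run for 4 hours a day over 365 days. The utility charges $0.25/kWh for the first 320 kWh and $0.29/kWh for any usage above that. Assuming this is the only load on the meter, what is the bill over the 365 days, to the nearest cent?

$330.15

Runtime = 4 h/day × 365 days = 1460 h
Energy = 0.81 kW × 1460 h = 1182.6 kWh
Tier 1 (0–320 kWh): 320 × $0.25 = $80
Above 320 kWh: 862.6 × $0.29 = $250.154
Bill = $330.15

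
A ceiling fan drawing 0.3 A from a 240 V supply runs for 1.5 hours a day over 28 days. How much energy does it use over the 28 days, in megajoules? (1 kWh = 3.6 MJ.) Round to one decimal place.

Power = 0.3 A × 240 V = 72 W = 0.072 kW
Runtime = 1.5 h/day × 28 days = 42 h
Energy = 0.072 kW × 42 h = 3.024 kWh
= 3.024 × 3.6 MJ = 10.9 MJ

10.9 MJ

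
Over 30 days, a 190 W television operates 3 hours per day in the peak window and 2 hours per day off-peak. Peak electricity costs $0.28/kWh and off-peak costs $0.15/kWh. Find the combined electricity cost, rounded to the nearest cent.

$6.50

Peak energy = 0.19 kW × 3 h × 30 = 17.1 kWh
Off-peak energy = 0.19 kW × 2 h × 30 = 11.4 kWh
Cost = 17.1 × $0.28 + 11.4 × $0.15 = $4.788 + $1.71 = $6.50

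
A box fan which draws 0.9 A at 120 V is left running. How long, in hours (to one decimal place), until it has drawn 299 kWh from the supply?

Power = 0.9 A × 120 V = 108 W = 0.108 kW
Hours = 299 kWh ÷ 0.108 kW = 2768.5 h

2768.5 h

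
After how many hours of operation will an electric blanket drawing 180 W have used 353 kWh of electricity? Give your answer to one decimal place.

1961.1 h

Hours = 353 kWh ÷ 0.18 kW = 1961.1 h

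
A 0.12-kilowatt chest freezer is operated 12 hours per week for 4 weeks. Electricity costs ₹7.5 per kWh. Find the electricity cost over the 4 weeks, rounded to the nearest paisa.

₹43.20

Runtime = 12 h/week × 4 weeks = 48 h
Energy = 0.12 kW × 48 h = 5.76 kWh
Cost = 5.76 kWh × ₹7.5/kWh = ₹43.20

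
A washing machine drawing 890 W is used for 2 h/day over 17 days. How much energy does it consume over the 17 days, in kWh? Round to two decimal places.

Runtime = 2 h/day × 17 days = 34 h
Energy = 0.89 kW × 34 h = 30.26 kWh

30.26 kWh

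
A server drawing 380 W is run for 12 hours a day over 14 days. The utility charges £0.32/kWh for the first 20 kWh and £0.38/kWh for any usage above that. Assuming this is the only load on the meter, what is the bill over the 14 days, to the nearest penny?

£23.06

Runtime = 12 h/day × 14 days = 168 h
Energy = 0.38 kW × 168 h = 63.84 kWh
Tier 1 (0–20 kWh): 20 × £0.32 = £6.4
Above 20 kWh: 43.84 × £0.38 = £16.6592
Bill = £23.06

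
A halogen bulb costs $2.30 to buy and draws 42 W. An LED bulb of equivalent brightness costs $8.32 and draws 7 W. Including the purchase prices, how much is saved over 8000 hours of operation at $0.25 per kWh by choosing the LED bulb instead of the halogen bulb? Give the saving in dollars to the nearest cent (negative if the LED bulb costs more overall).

halogen bulb: $2.30 + (42/1000) kW × 8000 h × $0.25 = $2.30 + $84 = $86.3
LED bulb: $8.32 + (7/1000) kW × 8000 h × $0.25 = $8.32 + $14 = $22.32
Saving = $86.3 − $22.32 = $63.98

$63.98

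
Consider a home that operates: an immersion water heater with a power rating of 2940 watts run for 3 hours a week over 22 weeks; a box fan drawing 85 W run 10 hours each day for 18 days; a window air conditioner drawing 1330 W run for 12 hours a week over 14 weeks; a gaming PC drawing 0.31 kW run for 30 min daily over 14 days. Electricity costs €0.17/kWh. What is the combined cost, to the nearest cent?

immersion water heater: Runtime = 3 h/week × 22 weeks = 66 h
immersion water heater: 2.94 kW × 66 h = 194.04 kWh
box fan: Runtime = 10 h/day × 18 days = 180 h
box fan: 0.085 kW × 180 h = 15.3 kWh
window air conditioner: Runtime = 12 h/week × 14 weeks = 168 h
window air conditioner: 1.33 kW × 168 h = 223.44 kWh
gaming PC: Runtime = 30 min × 14 = 420 min = 7 h
gaming PC: 0.31 kW × 7 h = 2.17 kWh
Total energy = 434.95 kWh
Cost = 434.95 × €0.17 = €73.94

€73.94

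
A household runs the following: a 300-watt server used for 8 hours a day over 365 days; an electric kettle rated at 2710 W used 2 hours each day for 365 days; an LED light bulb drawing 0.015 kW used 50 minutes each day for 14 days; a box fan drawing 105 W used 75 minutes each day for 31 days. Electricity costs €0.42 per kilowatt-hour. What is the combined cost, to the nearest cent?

€1200.59

server: Runtime = 8 h/day × 365 days = 2920 h
server: 0.3 kW × 2920 h = 876 kWh
electric kettle: Runtime = 2 h/day × 365 days = 730 h
electric kettle: 2.71 kW × 730 h = 1978.3 kWh
LED light bulb: Runtime = 50 min × 14 = 700 min = 11.666666… h
LED light bulb: 0.015 kW × 11.666666… h = 0.175 kWh
box fan: Runtime = 75 min × 31 = 2325 min = 38.75 h
box fan: 0.105 kW × 38.75 h = 4.06875 kWh
Total energy = 2858.54375 kWh
Cost = 2858.54375 × €0.42 = €1200.59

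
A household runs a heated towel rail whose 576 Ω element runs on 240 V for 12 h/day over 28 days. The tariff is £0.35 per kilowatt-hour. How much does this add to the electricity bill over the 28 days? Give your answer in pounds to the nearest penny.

Power = V²/R = 240²/576 = 100 W = 0.1 kW
Runtime = 12 h/day × 28 days = 336 h
Energy = 0.1 kW × 336 h = 33.6 kWh
Cost = 33.6 kWh × £0.35/kWh = £11.76

£11.76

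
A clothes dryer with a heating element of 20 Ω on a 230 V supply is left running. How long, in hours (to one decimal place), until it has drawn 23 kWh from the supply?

Power = V²/R = 230²/20 = 2645 W = 2.645 kW
Hours = 23 kWh ÷ 2.645 kW = 8.7 h

8.7 h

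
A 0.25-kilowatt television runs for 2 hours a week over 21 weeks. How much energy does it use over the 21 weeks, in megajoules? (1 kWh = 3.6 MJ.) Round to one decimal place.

Runtime = 2 h/week × 21 weeks = 42 h
Energy = 0.25 kW × 42 h = 10.5 kWh
= 10.5 × 3.6 MJ = 37.8 MJ

37.8 MJ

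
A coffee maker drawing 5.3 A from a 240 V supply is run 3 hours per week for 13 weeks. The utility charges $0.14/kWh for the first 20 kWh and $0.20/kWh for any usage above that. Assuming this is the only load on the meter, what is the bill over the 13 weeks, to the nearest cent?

$8.72

Power = 5.3 A × 240 V = 1272 W = 1.272 kW
Runtime = 3 h/week × 13 weeks = 39 h
Energy = 1.272 kW × 39 h = 49.608 kWh
Tier 1 (0–20 kWh): 20 × $0.14 = $2.8
Above 20 kWh: 29.608 × $0.20 = $5.9216
Bill = $8.72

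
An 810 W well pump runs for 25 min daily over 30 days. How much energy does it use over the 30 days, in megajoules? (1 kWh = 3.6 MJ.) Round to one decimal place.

Runtime = 25 min × 30 = 750 min = 12.5 h
Energy = 0.81 kW × 12.5 h = 10.125 kWh
= 10.125 × 3.6 MJ = 36.5 MJ

36.5 MJ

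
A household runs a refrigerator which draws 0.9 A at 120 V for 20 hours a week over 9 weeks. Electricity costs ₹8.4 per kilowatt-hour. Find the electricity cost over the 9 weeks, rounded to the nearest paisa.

Power = 0.9 A × 120 V = 108 W = 0.108 kW
Runtime = 20 h/week × 9 weeks = 180 h
Energy = 0.108 kW × 180 h = 19.44 kWh
Cost = 19.44 kWh × ₹8.4/kWh = ₹163.30

₹163.30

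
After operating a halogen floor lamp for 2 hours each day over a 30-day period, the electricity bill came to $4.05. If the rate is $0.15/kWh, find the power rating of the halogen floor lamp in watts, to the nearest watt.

450 W

Energy = $4.05 ÷ $0.15/kWh = 27 kWh
Runtime = 2 h/day × 30 days = 60 h
Power = 27 kWh ÷ 60 h = 0.45 kW = 450 W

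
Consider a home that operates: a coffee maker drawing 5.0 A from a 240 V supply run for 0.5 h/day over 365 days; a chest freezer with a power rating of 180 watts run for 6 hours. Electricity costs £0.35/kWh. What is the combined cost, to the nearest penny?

£77.03

coffee maker: Power = 5.0 A × 240 V = 1200 W = 1.2 kW
coffee maker: Runtime = 0.5 h/day × 365 days = 182.5 h
coffee maker: 1.2 kW × 182.5 h = 219 kWh
chest freezer: 0.18 kW × 6 h = 1.08 kWh
Total energy = 220.08 kWh
Cost = 220.08 × £0.35 = £77.03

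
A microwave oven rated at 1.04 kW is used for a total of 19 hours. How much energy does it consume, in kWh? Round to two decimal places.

Energy = 1.04 kW × 19 h = 19.76 kWh

19.76 kWh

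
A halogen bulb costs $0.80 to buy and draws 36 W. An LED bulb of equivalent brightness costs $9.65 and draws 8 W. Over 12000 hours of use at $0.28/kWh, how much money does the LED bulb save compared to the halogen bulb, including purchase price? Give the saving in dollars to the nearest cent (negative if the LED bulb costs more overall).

halogen bulb: $0.80 + (36/1000) kW × 12000 h × $0.28 = $0.80 + $120.96 = $121.76
LED bulb: $9.65 + (8/1000) kW × 12000 h × $0.28 = $9.65 + $26.88 = $36.53
Saving = $121.76 − $36.53 = $85.23

$85.23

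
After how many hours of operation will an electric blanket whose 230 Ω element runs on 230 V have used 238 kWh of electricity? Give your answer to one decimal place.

Power = V²/R = 230²/230 = 230 W = 0.23 kW
Hours = 238 kWh ÷ 0.23 kW = 1034.8 h

1034.8 h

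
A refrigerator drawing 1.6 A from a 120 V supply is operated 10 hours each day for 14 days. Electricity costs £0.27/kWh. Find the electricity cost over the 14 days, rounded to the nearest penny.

Power = 1.6 A × 120 V = 192 W = 0.192 kW
Runtime = 10 h/day × 14 days = 140 h
Energy = 0.192 kW × 140 h = 26.88 kWh
Cost = 26.88 kWh × £0.27/kWh = £7.26

£7.26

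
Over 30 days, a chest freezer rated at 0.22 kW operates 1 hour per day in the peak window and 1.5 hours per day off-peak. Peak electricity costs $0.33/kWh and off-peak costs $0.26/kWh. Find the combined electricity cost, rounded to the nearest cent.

$4.75

Peak energy = 0.22 kW × 1 h × 30 = 6.6 kWh
Off-peak energy = 0.22 kW × 1.5 h × 30 = 9.9 kWh
Cost = 6.6 × $0.33 + 9.9 × $0.26 = $2.178 + $2.574 = $4.75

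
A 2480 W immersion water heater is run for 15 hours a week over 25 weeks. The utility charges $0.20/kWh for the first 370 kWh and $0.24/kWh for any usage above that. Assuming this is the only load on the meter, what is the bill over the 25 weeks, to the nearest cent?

$208.40

Runtime = 15 h/week × 25 weeks = 375 h
Energy = 2.48 kW × 375 h = 930 kWh
Tier 1 (0–370 kWh): 370 × $0.20 = $74
Above 370 kWh: 560 × $0.24 = $134.4
Bill = $208.40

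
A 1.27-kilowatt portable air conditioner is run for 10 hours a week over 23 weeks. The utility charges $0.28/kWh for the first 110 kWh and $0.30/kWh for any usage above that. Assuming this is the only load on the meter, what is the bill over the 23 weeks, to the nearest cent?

Runtime = 10 h/week × 23 weeks = 230 h
Energy = 1.27 kW × 230 h = 292.1 kWh
Tier 1 (0–110 kWh): 110 × $0.28 = $30.8
Above 110 kWh: 182.1 × $0.30 = $54.63
Bill = $85.43

$85.43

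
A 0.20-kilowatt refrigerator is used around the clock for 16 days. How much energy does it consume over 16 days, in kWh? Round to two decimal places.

76.80 kWh

Runtime = 24 h × 16 = 384 h
Energy = 0.2 kW × 384 h = 76.8 kWh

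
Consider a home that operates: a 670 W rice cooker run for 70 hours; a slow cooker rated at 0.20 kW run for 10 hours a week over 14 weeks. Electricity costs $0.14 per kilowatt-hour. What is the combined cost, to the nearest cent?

$10.49

rice cooker: 0.67 kW × 70 h = 46.9 kWh
slow cooker: Runtime = 10 h/week × 14 weeks = 140 h
slow cooker: 0.2 kW × 140 h = 28 kWh
Total energy = 74.9 kWh
Cost = 74.9 × $0.14 = $10.49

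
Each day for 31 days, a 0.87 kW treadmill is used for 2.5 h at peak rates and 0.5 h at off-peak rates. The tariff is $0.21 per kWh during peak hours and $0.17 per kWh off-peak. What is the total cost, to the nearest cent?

Peak energy = 0.87 kW × 2.5 h × 31 = 67.425 kWh
Off-peak energy = 0.87 kW × 0.5 h × 31 = 13.485 kWh
Cost = 67.425 × $0.21 + 13.485 × $0.17 = $14.15925 + $2.29245 = $16.45

$16.45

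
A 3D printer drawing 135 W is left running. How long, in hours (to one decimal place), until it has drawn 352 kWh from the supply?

Hours = 352 kWh ÷ 0.135 kW = 2607.4 h

2607.4 h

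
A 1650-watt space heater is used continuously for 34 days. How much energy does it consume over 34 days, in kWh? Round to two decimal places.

Runtime = 24 h × 34 = 816 h
Energy = 1.65 kW × 816 h = 1346.4 kWh

1346.40 kWh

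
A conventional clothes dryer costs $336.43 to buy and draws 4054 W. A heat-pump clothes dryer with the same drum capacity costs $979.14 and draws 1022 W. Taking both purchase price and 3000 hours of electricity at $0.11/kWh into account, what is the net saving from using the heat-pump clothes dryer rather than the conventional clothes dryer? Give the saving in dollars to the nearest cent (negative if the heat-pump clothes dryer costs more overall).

conventional clothes dryer: $336.43 + (4054/1000) kW × 3000 h × $0.11 = $336.43 + $1337.82 = $1674.25
heat-pump clothes dryer: $979.14 + (1022/1000) kW × 3000 h × $0.11 = $979.14 + $337.26 = $1316.4
Saving = $1674.25 − $1316.4 = $357.85

$357.85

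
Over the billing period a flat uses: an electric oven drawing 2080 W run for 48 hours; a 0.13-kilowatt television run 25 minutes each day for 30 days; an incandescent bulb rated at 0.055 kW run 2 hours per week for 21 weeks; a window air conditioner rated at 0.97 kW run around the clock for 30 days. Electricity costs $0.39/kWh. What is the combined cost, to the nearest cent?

electric oven: 2.08 kW × 48 h = 99.84 kWh
television: Runtime = 25 min × 30 = 750 min = 12.5 h
television: 0.13 kW × 12.5 h = 1.625 kWh
incandescent bulb: Runtime = 2 h/week × 21 weeks = 42 h
incandescent bulb: 0.055 kW × 42 h = 2.31 kWh
window air conditioner: Runtime = 24 h × 30 = 720 h
window air conditioner: 0.97 kW × 720 h = 698.4 kWh
Total energy = 802.175 kWh
Cost = 802.175 × $0.39 = $312.85

$312.85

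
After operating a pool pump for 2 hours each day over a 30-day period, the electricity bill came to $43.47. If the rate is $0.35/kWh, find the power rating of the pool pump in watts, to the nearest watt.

Energy = $43.47 ÷ $0.35/kWh = 124.2 kWh
Runtime = 2 h/day × 30 days = 60 h
Power = 124.2 kWh ÷ 60 h = 2.07 kW = 2070 W

2070 W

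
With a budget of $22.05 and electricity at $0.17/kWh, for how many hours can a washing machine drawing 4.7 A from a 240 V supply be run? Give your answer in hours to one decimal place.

Power = 4.7 A × 240 V = 1128 W = 1.128 kW
Energy available = $22.05 ÷ $0.17/kWh = 129.7059 kWh
Hours = 129.7059 kWh ÷ 1.128 kW = 115.0 h

115.0 h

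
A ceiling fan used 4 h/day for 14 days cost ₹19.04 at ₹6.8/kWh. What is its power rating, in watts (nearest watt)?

Energy = ₹19.04 ÷ ₹6.8/kWh = 2.8 kWh
Runtime = 4 h/day × 14 days = 56 h
Power = 2.8 kWh ÷ 56 h = 0.05 kW = 50 W

50 W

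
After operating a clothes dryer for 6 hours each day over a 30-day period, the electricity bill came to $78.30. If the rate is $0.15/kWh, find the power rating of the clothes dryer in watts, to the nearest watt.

Energy = $78.30 ÷ $0.15/kWh = 522 kWh
Runtime = 6 h/day × 30 days = 180 h
Power = 522 kWh ÷ 180 h = 2.9 kW = 2900 W

2900 W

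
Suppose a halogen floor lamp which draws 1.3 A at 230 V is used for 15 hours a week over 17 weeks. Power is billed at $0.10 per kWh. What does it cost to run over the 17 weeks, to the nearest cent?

Power = 1.3 A × 230 V = 299 W = 0.299 kW
Runtime = 15 h/week × 17 weeks = 255 h
Energy = 0.299 kW × 255 h = 76.245 kWh
Cost = 76.245 kWh × $0.10/kWh = $7.62

$7.62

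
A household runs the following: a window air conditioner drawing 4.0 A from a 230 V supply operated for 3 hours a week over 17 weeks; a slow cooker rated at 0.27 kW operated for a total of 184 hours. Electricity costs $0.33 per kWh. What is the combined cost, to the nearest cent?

$31.88

window air conditioner: Power = 4.0 A × 230 V = 920 W = 0.92 kW
window air conditioner: Runtime = 3 h/week × 17 weeks = 51 h
window air conditioner: 0.92 kW × 51 h = 46.92 kWh
slow cooker: 0.27 kW × 184 h = 49.68 kWh
Total energy = 96.6 kWh
Cost = 96.6 × $0.33 = $31.88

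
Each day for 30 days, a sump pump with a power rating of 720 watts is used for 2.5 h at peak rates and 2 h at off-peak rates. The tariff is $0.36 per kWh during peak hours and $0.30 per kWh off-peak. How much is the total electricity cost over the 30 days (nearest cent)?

Peak energy = 0.72 kW × 2.5 h × 30 = 54 kWh
Off-peak energy = 0.72 kW × 2 h × 30 = 43.2 kWh
Cost = 54 × $0.36 + 43.2 × $0.30 = $19.44 + $12.96 = $32.40

$32.40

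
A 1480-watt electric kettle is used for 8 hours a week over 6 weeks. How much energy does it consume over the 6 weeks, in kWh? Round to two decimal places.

Runtime = 8 h/week × 6 weeks = 48 h
Energy = 1.48 kW × 48 h = 71.04 kWh

71.04 kWh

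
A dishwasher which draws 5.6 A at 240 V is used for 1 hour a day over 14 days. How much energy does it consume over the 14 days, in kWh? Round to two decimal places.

18.82 kWh

Power = 5.6 A × 240 V = 1344 W = 1.344 kW
Runtime = 1 h/day × 14 days = 14 h
Energy = 1.344 kW × 14 h = 18.816 kWh ≈ 18.82 kWh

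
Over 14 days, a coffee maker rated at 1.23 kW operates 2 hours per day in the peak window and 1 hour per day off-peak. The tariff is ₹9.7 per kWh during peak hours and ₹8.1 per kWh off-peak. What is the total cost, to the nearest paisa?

Peak energy = 1.23 kW × 2 h × 14 = 34.44 kWh
Off-peak energy = 1.23 kW × 1 h × 14 = 17.22 kWh
Cost = 34.44 × ₹9.7 + 17.22 × ₹8.1 = ₹334.068 + ₹139.482 = ₹473.55

₹473.55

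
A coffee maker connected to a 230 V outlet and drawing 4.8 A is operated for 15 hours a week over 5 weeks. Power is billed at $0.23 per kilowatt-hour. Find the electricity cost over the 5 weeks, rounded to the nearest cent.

Power = 4.8 A × 230 V = 1104 W = 1.104 kW
Runtime = 15 h/week × 5 weeks = 75 h
Energy = 1.104 kW × 75 h = 82.8 kWh
Cost = 82.8 kWh × $0.23/kWh = $19.04

$19.04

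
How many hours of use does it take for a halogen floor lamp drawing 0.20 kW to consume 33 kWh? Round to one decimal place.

Hours = 33 kWh ÷ 0.2 kW = 165.0 h

165.0 h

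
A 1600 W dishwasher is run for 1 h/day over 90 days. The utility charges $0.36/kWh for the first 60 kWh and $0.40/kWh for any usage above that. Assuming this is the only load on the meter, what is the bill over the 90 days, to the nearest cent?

$55.20

Runtime = 1 h/day × 90 days = 90 h
Energy = 1.6 kW × 90 h = 144 kWh
Tier 1 (0–60 kWh): 60 × $0.36 = $21.6
Above 60 kWh: 84 × $0.40 = $33.6
Bill = $55.20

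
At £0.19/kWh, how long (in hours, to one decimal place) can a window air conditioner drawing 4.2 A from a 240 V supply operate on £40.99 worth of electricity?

Power = 4.2 A × 240 V = 1008 W = 1.008 kW
Energy available = £40.99 ÷ £0.19/kWh = 215.7368 kWh
Hours = 215.7368 kWh ÷ 1.008 kW = 214.0 h

214.0 h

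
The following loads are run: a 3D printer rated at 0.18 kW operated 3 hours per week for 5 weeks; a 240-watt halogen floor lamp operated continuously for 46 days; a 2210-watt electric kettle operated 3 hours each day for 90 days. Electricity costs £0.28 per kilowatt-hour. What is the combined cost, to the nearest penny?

3D printer: Runtime = 3 h/week × 5 weeks = 15 h
3D printer: 0.18 kW × 15 h = 2.7 kWh
halogen floor lamp: Runtime = 24 h × 46 = 1104 h
halogen floor lamp: 0.24 kW × 1104 h = 264.96 kWh
electric kettle: Runtime = 3 h/day × 90 days = 270 h
electric kettle: 2.21 kW × 270 h = 596.7 kWh
Total energy = 864.36 kWh
Cost = 864.36 × £0.28 = £242.02

£242.02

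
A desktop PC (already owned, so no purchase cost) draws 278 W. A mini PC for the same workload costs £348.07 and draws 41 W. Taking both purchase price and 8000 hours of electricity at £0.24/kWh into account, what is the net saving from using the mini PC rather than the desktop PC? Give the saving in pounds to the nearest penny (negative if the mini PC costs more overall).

£106.97

desktop PC: £0.00 + (278/1000) kW × 8000 h × £0.24 = £0.00 + £533.76 = £533.76
mini PC: £348.07 + (41/1000) kW × 8000 h × £0.24 = £348.07 + £78.72 = £426.79
Saving = £533.76 − £426.79 = £106.97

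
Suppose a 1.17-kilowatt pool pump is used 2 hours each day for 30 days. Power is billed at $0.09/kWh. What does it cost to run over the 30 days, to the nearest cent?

$6.32

Runtime = 2 h/day × 30 days = 60 h
Energy = 1.17 kW × 60 h = 70.2 kWh
Cost = 70.2 kWh × $0.09/kWh = $6.32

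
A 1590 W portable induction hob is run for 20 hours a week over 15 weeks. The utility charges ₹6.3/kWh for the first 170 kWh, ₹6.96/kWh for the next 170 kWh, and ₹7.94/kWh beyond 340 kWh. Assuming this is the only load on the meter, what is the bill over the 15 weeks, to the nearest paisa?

Runtime = 20 h/week × 15 weeks = 300 h
Energy = 1.59 kW × 300 h = 477 kWh
Tier 1 (0–170 kWh): 170 × ₹6.3 = ₹1071
Tier 2 (170–340 kWh): 170 × ₹6.96 = ₹1183.2
Above 340 kWh: 137 × ₹7.94 = ₹1087.78
Bill = ₹3341.98

₹3341.98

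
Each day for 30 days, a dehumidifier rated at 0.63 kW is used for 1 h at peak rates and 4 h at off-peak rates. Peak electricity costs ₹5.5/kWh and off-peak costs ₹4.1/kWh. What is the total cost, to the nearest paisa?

Peak energy = 0.63 kW × 1 h × 30 = 18.9 kWh
Off-peak energy = 0.63 kW × 4 h × 30 = 75.6 kWh
Cost = 18.9 × ₹5.5 + 75.6 × ₹4.1 = ₹103.95 + ₹309.96 = ₹413.91

₹413.91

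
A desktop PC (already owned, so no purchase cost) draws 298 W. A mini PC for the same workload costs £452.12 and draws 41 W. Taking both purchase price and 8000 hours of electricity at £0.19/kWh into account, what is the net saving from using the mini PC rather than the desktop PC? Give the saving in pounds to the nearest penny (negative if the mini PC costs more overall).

-£61.48

desktop PC: £0.00 + (298/1000) kW × 8000 h × £0.19 = £0.00 + £452.96 = £452.96
mini PC: £452.12 + (41/1000) kW × 8000 h × £0.19 = £452.12 + £62.32 = £514.44
Saving = £452.96 − £514.44 = −£61.48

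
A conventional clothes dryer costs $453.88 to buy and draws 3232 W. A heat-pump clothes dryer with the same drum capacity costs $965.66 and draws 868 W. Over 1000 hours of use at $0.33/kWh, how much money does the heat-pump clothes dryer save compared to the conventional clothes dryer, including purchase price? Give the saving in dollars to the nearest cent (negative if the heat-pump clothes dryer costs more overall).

conventional clothes dryer: $453.88 + (3232/1000) kW × 1000 h × $0.33 = $453.88 + $1066.56 = $1520.44
heat-pump clothes dryer: $965.66 + (868/1000) kW × 1000 h × $0.33 = $965.66 + $286.44 = $1252.1
Saving = $1520.44 − $1252.1 = $268.34

$268.34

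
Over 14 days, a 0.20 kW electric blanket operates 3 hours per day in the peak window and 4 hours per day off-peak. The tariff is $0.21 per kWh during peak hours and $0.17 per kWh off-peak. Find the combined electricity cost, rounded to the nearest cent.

Peak energy = 0.2 kW × 3 h × 14 = 8.4 kWh
Off-peak energy = 0.2 kW × 4 h × 14 = 11.2 kWh
Cost = 8.4 × $0.21 + 11.2 × $0.17 = $1.764 + $1.904 = $3.67

$3.67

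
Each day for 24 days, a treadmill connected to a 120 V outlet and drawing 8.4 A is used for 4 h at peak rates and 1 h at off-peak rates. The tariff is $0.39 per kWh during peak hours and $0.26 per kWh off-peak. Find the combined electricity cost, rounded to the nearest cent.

Power = 8.4 A × 120 V = 1008 W = 1.008 kW
Peak energy = 1.008 kW × 4 h × 24 = 96.768 kWh
Off-peak energy = 1.008 kW × 1 h × 24 = 24.192 kWh
Cost = 96.768 × $0.39 + 24.192 × $0.26 = $37.73952 + $6.28992 = $44.03

$44.03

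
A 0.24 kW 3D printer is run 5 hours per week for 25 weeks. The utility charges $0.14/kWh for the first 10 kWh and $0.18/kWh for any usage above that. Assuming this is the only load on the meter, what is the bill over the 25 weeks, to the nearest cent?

Runtime = 5 h/week × 25 weeks = 125 h
Energy = 0.24 kW × 125 h = 30 kWh
Tier 1 (0–10 kWh): 10 × $0.14 = $1.4
Above 10 kWh: 20 × $0.18 = $3.6
Bill = $5.00

$5.00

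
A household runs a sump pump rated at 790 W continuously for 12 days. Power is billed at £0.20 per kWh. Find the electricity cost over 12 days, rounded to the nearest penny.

Runtime = 24 h × 12 = 288 h
Energy = 0.79 kW × 288 h = 227.52 kWh
Cost = 227.52 kWh × £0.20/kWh = £45.50

£45.50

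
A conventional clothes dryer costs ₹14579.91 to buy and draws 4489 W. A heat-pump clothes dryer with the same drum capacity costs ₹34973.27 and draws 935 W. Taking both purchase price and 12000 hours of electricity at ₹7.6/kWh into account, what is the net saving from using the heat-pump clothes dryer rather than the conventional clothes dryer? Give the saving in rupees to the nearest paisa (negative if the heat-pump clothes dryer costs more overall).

conventional clothes dryer: ₹14579.91 + (4489/1000) kW × 12000 h × ₹7.6 = ₹14579.91 + ₹409396.8 = ₹423976.71
heat-pump clothes dryer: ₹34973.27 + (935/1000) kW × 12000 h × ₹7.6 = ₹34973.27 + ₹85272 = ₹120245.27
Saving = ₹423976.71 − ₹120245.27 = ₹303731.44

₹303731.44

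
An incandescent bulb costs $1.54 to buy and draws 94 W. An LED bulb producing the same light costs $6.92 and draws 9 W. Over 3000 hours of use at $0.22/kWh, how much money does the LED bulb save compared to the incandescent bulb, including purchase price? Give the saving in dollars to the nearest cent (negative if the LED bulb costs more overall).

incandescent bulb: $1.54 + (94/1000) kW × 3000 h × $0.22 = $1.54 + $62.04 = $63.58
LED bulb: $6.92 + (9/1000) kW × 3000 h × $0.22 = $6.92 + $5.94 = $12.86
Saving = $63.58 − $12.86 = $50.72

$50.72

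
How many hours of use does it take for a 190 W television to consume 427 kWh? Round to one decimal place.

Hours = 427 kWh ÷ 0.19 kW = 2247.4 h

2247.4 h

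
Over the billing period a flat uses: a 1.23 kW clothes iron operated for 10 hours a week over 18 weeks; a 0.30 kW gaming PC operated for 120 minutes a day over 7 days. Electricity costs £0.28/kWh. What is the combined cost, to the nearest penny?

£63.17

clothes iron: Runtime = 10 h/week × 18 weeks = 180 h
clothes iron: 1.23 kW × 180 h = 221.4 kWh
gaming PC: Runtime = 120 min × 7 = 840 min = 14 h
gaming PC: 0.3 kW × 14 h = 4.2 kWh
Total energy = 225.6 kWh
Cost = 225.6 × £0.28 = £63.17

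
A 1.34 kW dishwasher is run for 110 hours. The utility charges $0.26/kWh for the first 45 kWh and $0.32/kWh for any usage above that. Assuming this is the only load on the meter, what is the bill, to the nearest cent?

$44.47

Energy = 1.34 kW × 110 h = 147.4 kWh
Tier 1 (0–45 kWh): 45 × $0.26 = $11.7
Above 45 kWh: 102.4 × $0.32 = $32.768
Bill = $44.47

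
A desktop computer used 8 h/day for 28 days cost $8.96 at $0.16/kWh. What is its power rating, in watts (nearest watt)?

Energy = $8.96 ÷ $0.16/kWh = 56 kWh
Runtime = 8 h/day × 28 days = 224 h
Power = 56 kWh ÷ 224 h = 0.25 kW = 250 W

250 W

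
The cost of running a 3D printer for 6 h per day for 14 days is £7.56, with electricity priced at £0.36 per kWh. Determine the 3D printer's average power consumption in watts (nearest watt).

250 W

Energy = £7.56 ÷ £0.36/kWh = 21 kWh
Runtime = 6 h/day × 14 days = 84 h
Power = 21 kWh ÷ 84 h = 0.25 kW = 250 W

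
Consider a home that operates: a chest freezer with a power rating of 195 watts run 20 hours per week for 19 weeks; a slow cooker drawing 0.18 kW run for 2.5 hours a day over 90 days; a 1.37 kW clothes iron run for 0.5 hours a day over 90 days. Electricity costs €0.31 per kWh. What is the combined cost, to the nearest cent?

chest freezer: Runtime = 20 h/week × 19 weeks = 380 h
chest freezer: 0.195 kW × 380 h = 74.1 kWh
slow cooker: Runtime = 2.5 h/day × 90 days = 225 h
slow cooker: 0.18 kW × 225 h = 40.5 kWh
clothes iron: Runtime = 0.5 h/day × 90 days = 45 h
clothes iron: 1.37 kW × 45 h = 61.65 kWh
Total energy = 176.25 kWh
Cost = 176.25 × €0.31 = €54.64

€54.64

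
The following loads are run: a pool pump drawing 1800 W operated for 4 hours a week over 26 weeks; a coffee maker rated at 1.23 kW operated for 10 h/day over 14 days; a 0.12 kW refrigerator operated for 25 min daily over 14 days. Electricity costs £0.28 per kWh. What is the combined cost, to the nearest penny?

pool pump: Runtime = 4 h/week × 26 weeks = 104 h
pool pump: 1.8 kW × 104 h = 187.2 kWh
coffee maker: Runtime = 10 h/day × 14 days = 140 h
coffee maker: 1.23 kW × 140 h = 172.2 kWh
refrigerator: Runtime = 25 min × 14 = 350 min = 5.833333… h
refrigerator: 0.12 kW × 5.833333… h = 0.7 kWh
Total energy = 360.1 kWh
Cost = 360.1 × £0.28 = £100.83

£100.83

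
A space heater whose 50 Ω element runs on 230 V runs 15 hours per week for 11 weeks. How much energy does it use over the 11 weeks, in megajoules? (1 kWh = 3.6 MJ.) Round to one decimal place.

628.5 MJ

Power = V²/R = 230²/50 = 1058 W = 1.058 kW
Runtime = 15 h/week × 11 weeks = 165 h
Energy = 1.058 kW × 165 h = 174.57 kWh
= 174.57 × 3.6 MJ = 628.5 MJ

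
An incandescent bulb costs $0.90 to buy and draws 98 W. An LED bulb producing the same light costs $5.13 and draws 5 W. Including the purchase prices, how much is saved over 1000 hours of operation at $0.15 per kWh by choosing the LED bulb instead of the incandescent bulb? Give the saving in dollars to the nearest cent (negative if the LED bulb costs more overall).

incandescent bulb: $0.90 + (98/1000) kW × 1000 h × $0.15 = $0.90 + $14.7 = $15.6
LED bulb: $5.13 + (5/1000) kW × 1000 h × $0.15 = $5.13 + $0.75 = $5.88
Saving = $15.6 − $5.88 = $9.72

$9.72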